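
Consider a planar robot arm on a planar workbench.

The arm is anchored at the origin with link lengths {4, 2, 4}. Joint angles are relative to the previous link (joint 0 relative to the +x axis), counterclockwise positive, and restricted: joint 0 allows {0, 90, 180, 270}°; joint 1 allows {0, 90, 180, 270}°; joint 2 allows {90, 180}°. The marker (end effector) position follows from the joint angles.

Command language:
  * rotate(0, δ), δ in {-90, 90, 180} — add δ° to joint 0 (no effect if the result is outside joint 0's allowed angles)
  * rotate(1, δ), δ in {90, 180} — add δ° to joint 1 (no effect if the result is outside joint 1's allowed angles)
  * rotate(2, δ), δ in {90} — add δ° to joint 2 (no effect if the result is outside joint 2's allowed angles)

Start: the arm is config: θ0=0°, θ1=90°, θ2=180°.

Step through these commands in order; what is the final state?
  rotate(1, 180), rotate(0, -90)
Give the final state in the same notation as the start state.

initial: config: θ0=0°, θ1=90°, θ2=180°
[1] after rotate(1, 180): config: θ0=0°, θ1=270°, θ2=180°
[2] after rotate(0, -90): config: θ0=270°, θ1=270°, θ2=180°

config: θ0=270°, θ1=270°, θ2=180°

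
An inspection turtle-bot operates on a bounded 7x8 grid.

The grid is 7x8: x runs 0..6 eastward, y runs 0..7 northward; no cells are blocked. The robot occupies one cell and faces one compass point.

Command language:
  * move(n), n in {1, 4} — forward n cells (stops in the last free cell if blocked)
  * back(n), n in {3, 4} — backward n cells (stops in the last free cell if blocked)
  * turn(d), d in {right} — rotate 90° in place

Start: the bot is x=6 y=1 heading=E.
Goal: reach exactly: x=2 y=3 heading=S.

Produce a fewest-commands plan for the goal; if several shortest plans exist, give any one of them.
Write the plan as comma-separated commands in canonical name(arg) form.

back(4), turn(right), move(4), back(3)

begin: x=6 y=1 heading=E
[1] after back(4): x=2 y=1 heading=E
[2] after turn(right): x=2 y=1 heading=S
[3] after move(4): x=2 y=0 heading=S
[4] after back(3): x=2 y=3 heading=S
minimal: 4 command(s), checked below 4.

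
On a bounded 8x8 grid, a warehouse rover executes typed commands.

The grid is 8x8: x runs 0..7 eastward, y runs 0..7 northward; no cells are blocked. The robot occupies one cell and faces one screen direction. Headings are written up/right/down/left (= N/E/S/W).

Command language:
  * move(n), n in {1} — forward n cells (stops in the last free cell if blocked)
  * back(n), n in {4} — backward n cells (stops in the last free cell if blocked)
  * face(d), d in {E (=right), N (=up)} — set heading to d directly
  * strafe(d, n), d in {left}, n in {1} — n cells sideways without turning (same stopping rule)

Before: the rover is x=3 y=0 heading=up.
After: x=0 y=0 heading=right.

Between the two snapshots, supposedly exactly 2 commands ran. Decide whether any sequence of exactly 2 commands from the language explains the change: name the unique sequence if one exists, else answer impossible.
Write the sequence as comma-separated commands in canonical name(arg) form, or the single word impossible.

face(E), back(4)

key: back(4) runs into the grid edge before its full distance
initial: x=3 y=0 heading=up
step 1 (face(E)): x=3 y=0 heading=right
step 2 (back(4)): x=0 y=0 heading=right
all 25 alternatives checked — unique.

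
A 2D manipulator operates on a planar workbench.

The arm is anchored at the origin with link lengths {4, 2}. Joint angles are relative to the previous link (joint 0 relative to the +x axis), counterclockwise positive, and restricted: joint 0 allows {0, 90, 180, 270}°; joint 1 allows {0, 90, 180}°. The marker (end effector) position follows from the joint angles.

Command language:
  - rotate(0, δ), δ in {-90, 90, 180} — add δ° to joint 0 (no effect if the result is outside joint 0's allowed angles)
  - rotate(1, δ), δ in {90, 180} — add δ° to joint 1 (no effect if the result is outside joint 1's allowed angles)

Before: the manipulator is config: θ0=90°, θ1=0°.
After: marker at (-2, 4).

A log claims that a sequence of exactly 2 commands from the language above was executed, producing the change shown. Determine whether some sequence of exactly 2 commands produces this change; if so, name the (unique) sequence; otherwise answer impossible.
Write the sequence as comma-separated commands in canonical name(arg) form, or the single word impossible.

key: running rotate(1, 180) before rotate(1, 90) would end elsewhere — order is forced
begin: config: θ0=90°, θ1=0°
1. rotate(1, 90) → config: θ0=90°, θ1=90°
2. rotate(1, 180) → config: θ0=90°, θ1=90°
no other 2-command option fits: unique.

rotate(1, 90), rotate(1, 180)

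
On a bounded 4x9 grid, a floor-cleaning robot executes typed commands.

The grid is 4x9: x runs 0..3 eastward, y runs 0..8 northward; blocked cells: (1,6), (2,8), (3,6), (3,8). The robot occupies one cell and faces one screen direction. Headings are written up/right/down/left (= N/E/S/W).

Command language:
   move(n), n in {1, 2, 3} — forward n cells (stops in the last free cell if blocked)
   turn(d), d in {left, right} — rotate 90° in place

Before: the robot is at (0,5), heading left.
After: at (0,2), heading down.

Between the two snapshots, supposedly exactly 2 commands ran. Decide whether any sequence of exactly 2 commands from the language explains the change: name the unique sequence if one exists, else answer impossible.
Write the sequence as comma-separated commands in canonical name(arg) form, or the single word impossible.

turn(left), move(3)

key: position moved to (0,2) AND the heading swung to S — translation plus rotation needed
initial: at (0,5), heading left
[1] after turn(left): at (0,5), heading down
[2] after move(3): at (0,2), heading down
no rival 2-sequence matches.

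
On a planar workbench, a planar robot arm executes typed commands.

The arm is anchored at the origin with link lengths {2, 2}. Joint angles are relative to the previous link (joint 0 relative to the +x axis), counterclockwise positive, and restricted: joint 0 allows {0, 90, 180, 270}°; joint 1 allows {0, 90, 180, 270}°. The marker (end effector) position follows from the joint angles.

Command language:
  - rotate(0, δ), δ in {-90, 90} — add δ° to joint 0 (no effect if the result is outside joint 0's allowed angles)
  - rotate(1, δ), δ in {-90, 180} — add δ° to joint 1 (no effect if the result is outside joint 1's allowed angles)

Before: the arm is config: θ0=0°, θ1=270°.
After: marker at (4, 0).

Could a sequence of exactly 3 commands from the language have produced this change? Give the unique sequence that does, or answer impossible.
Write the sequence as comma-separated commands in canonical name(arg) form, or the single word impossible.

rotate(1, -90), rotate(1, -90), rotate(1, -90)

from: config: θ0=0°, θ1=270°
t=1 rotate(1, -90) ⇒ config: θ0=0°, θ1=180°
t=2 rotate(1, -90) ⇒ config: θ0=0°, θ1=90°
t=3 rotate(1, -90) ⇒ config: θ0=0°, θ1=0°
uniquely the one of 64 3-step routes that fits.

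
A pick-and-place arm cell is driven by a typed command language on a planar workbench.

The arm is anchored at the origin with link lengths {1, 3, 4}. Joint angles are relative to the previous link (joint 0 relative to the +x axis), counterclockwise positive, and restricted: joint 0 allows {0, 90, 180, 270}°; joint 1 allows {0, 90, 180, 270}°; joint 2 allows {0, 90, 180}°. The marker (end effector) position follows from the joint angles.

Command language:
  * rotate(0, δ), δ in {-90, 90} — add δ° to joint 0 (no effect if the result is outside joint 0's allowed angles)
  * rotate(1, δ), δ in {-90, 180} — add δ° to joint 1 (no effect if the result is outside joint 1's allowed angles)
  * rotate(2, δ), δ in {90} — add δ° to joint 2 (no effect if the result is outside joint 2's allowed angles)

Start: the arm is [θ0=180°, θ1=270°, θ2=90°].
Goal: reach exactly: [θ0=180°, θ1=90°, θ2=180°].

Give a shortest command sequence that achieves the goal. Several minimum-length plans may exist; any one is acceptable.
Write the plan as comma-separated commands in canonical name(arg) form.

rotate(2, 90), rotate(1, 180)

from: [θ0=180°, θ1=270°, θ2=90°]
[1] after rotate(2, 90): [θ0=180°, θ1=270°, θ2=180°]
[2] after rotate(1, 180): [θ0=180°, θ1=90°, θ2=180°]
nothing shorter than 2 reaches the goal.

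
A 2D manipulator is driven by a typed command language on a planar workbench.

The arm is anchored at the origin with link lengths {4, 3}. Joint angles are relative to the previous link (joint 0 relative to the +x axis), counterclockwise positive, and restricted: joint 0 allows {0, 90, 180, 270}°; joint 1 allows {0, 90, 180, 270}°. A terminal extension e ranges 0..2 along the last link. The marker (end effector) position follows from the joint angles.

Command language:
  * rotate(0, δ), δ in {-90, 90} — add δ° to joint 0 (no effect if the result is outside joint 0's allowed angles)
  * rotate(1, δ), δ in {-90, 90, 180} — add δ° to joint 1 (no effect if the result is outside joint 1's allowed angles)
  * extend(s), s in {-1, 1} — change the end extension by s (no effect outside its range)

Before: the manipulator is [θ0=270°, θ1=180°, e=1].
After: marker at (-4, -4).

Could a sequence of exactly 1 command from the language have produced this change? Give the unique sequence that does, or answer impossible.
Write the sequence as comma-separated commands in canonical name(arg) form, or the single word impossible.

rotate(1, 90)

initial: [θ0=270°, θ1=180°, e=1]
t=1 rotate(1, 90) ⇒ [θ0=270°, θ1=270°, e=1]
no rival 1-sequence matches.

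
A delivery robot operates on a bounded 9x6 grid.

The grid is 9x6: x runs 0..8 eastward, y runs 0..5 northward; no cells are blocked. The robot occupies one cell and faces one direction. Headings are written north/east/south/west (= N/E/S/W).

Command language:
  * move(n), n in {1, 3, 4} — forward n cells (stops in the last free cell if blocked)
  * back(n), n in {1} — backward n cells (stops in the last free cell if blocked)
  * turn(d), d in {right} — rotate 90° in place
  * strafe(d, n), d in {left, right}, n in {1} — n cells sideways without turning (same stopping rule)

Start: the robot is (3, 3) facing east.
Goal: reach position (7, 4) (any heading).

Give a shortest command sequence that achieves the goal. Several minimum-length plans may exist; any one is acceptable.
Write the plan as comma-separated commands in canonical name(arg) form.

start: (3, 3) facing east
1. strafe(left, 1) → (3, 4) facing east
2. move(4) → (7, 4) facing east
nothing shorter than 2 reaches the goal.

strafe(left, 1), move(4)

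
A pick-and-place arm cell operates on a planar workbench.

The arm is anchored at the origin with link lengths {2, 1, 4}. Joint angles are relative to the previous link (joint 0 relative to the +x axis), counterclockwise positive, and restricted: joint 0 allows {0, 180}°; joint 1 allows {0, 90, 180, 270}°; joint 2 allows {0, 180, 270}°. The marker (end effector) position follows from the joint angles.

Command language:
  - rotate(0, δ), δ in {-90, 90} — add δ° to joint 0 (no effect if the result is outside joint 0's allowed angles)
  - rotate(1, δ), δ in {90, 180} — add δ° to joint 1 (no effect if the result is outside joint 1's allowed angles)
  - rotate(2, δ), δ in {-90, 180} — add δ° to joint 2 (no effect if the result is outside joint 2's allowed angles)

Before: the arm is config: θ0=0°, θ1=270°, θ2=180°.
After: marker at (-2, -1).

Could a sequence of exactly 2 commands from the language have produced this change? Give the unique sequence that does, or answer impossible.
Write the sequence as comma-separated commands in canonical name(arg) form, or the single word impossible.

key: order matters: swapping rotate(2, 180) and rotate(2, -90) lands elsewhere
from: config: θ0=0°, θ1=270°, θ2=180°
[1] after rotate(2, 180): config: θ0=0°, θ1=270°, θ2=0°
[2] after rotate(2, -90): config: θ0=0°, θ1=270°, θ2=270°
no rival 2-sequence matches.

rotate(2, 180), rotate(2, -90)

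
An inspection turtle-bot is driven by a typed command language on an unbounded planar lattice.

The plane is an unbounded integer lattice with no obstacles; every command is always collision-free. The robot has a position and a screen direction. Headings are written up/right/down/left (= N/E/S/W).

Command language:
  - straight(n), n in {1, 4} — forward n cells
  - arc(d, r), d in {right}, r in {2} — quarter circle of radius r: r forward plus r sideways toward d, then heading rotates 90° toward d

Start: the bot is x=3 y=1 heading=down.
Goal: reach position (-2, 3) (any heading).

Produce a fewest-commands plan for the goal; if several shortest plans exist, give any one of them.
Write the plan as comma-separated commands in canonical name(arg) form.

t0: x=3 y=1 heading=down
step 1 (arc(right, 2)): x=1 y=-1 heading=left
step 2 (straight(4)): x=-3 y=-1 heading=left
step 3 (arc(right, 2)): x=-5 y=1 heading=up
step 4 (arc(right, 2)): x=-3 y=3 heading=right
step 5 (straight(1)): x=-2 y=3 heading=right
minimal: 5 command(s), checked below 5.

arc(right, 2), straight(4), arc(right, 2), arc(right, 2), straight(1)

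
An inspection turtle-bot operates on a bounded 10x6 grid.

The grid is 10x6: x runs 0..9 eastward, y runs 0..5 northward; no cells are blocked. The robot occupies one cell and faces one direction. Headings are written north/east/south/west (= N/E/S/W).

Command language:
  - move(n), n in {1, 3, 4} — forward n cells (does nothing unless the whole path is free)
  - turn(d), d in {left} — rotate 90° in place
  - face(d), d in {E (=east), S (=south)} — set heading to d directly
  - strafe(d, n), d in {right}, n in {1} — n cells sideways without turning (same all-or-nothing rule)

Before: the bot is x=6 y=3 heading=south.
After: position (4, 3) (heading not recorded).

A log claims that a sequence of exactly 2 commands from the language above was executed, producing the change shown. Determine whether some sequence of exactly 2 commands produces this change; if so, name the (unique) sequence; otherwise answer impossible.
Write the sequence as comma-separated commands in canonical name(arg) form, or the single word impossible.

strafe(right, 1), strafe(right, 1)

from: x=6 y=3 heading=south
[1] after strafe(right, 1): x=5 y=3 heading=south
[2] after strafe(right, 1): x=4 y=3 heading=south
no rival 2-sequence matches.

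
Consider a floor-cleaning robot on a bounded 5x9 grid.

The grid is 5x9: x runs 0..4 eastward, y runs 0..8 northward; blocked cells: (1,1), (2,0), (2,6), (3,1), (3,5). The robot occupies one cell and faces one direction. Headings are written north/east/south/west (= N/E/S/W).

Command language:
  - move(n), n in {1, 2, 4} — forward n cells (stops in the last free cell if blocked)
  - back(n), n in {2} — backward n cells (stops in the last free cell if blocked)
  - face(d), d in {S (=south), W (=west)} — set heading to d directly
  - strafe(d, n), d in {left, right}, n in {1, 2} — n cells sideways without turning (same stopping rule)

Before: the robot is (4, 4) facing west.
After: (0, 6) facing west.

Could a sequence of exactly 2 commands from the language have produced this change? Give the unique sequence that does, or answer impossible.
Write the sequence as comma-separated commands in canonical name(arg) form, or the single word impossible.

key: still facing W at the end — nothing in the sequence rotates
start: (4, 4) facing west
1. move(4) → (0, 4) facing west
2. strafe(right, 2) → (0, 6) facing west
no rival 2-sequence matches.

move(4), strafe(right, 2)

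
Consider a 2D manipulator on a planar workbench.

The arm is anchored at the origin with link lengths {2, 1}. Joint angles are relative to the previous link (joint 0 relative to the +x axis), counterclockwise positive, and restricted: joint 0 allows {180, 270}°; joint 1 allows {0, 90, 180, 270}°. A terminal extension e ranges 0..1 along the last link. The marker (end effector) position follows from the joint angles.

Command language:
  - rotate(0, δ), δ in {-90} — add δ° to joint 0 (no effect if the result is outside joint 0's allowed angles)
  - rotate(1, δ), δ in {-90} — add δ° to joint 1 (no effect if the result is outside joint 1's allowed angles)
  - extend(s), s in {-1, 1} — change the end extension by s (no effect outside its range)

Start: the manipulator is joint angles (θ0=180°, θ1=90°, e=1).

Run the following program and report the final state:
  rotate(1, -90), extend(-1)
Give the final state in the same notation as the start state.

joint angles (θ0=180°, θ1=0°, e=0)

initial: joint angles (θ0=180°, θ1=90°, e=1)
[1] after rotate(1, -90): joint angles (θ0=180°, θ1=0°, e=1)
[2] after extend(-1): joint angles (θ0=180°, θ1=0°, e=0)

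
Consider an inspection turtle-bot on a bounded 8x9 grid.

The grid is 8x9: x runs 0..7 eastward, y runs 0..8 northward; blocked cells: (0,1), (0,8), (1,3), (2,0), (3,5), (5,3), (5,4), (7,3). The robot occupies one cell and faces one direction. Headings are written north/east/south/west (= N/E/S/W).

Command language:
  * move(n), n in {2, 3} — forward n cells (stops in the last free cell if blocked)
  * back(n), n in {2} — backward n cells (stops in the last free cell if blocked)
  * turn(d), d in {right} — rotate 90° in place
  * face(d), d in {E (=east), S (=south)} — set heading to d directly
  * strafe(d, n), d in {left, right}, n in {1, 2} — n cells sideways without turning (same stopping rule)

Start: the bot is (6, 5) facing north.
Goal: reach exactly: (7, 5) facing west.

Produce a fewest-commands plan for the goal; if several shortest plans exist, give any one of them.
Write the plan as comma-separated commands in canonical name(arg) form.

from: (6, 5) facing north
step 1 (strafe(right, 1)): (7, 5) facing north
step 2 (face(S)): (7, 5) facing south
step 3 (turn(right)): (7, 5) facing west
nothing shorter than 3 reaches the goal.

strafe(right, 1), face(S), turn(right)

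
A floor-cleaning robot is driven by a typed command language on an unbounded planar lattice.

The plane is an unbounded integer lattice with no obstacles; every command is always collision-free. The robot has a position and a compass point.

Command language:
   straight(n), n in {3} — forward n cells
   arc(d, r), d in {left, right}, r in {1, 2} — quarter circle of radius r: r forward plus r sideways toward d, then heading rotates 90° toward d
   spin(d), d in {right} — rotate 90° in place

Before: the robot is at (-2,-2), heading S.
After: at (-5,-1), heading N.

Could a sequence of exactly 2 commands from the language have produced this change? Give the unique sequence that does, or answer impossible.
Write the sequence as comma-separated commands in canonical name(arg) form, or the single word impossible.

arc(right, 1), arc(right, 2)

key: position moved to (-5,-1) AND the heading swung to N — translation plus rotation needed
from: at (-2,-2), heading S
step 1 (arc(right, 1)): at (-3,-3), heading W
step 2 (arc(right, 2)): at (-5,-1), heading N
no rival 2-sequence matches.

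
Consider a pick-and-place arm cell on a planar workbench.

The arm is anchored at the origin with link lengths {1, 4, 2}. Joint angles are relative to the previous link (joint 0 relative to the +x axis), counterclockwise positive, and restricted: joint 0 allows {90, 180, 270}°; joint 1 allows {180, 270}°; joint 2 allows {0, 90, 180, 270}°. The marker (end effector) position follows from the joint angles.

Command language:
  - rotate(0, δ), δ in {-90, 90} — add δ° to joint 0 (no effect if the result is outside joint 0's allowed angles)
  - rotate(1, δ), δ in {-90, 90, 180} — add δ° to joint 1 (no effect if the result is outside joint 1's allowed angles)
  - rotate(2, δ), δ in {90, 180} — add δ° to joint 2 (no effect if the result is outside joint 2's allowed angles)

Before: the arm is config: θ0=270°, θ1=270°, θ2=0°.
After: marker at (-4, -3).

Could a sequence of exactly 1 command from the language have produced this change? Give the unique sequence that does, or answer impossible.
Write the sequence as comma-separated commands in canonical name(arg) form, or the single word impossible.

rotate(2, 90)

t0: config: θ0=270°, θ1=270°, θ2=0°
step 1 (rotate(2, 90)): config: θ0=270°, θ1=270°, θ2=90°
all 7 alternatives checked — unique.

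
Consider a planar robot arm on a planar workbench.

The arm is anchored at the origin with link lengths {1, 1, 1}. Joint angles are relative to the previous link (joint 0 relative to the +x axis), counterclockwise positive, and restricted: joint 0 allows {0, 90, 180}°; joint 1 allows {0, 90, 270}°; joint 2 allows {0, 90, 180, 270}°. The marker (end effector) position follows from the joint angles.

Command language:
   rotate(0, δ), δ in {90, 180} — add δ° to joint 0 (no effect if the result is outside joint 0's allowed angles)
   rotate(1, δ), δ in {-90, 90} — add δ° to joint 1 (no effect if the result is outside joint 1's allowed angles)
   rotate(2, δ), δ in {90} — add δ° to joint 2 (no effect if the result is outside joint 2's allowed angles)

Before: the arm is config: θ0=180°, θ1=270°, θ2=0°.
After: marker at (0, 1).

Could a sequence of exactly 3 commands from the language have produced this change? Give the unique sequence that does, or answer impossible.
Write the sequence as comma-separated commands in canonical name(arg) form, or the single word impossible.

start: config: θ0=180°, θ1=270°, θ2=0°
step 1 (rotate(2, 90)): config: θ0=180°, θ1=270°, θ2=90°
step 2 (rotate(2, 90)): config: θ0=180°, θ1=270°, θ2=180°
step 3 (rotate(2, 90)): config: θ0=180°, θ1=270°, θ2=270°
no rival 3-sequence matches.

rotate(2, 90), rotate(2, 90), rotate(2, 90)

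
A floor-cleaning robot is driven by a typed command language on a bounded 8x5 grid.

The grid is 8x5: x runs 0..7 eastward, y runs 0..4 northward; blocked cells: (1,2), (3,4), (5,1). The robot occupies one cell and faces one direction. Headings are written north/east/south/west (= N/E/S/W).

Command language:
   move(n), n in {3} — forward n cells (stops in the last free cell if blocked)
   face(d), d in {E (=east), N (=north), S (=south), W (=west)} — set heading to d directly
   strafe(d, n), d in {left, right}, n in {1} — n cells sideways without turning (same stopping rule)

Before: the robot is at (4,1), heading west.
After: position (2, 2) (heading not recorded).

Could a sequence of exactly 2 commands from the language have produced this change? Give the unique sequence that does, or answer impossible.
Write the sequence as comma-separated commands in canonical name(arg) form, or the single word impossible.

strafe(right, 1), move(3)

key: move(3) is stopped early by the blocked cell at (1,2)
from: at (4,1), heading west
[1] after strafe(right, 1): at (4,2), heading west
[2] after move(3): at (2,2), heading west
no other 2-command option fits: unique.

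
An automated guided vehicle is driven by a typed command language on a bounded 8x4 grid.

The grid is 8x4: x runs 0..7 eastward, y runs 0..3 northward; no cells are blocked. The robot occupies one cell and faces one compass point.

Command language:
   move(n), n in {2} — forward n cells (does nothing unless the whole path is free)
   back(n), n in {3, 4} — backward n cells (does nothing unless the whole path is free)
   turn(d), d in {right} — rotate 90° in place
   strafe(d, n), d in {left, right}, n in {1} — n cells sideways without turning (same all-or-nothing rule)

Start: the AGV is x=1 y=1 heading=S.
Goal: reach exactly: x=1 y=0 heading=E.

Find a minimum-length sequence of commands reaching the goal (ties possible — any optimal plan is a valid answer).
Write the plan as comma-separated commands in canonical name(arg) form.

turn(right), strafe(left, 1), turn(right), turn(right)

begin: x=1 y=1 heading=S
[1] after turn(right): x=1 y=1 heading=W
[2] after strafe(left, 1): x=1 y=0 heading=W
[3] after turn(right): x=1 y=0 heading=N
[4] after turn(right): x=1 y=0 heading=E
no 3-step plan works, so 4 is optimal.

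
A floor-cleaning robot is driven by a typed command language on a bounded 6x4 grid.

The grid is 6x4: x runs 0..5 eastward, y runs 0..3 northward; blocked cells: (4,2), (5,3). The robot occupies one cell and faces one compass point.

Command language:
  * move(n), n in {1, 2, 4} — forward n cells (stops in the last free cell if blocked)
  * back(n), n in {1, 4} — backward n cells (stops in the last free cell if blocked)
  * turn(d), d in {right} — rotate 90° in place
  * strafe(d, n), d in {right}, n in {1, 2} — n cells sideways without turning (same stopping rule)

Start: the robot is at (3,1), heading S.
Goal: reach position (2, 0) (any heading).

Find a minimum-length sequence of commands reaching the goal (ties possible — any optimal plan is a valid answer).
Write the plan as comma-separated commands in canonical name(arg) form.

move(2), strafe(right, 1)

initial: at (3,1), heading S
[1] after move(2): at (3,0), heading S
[2] after strafe(right, 1): at (2,0), heading S
shorter routes all fall short; 2 is best.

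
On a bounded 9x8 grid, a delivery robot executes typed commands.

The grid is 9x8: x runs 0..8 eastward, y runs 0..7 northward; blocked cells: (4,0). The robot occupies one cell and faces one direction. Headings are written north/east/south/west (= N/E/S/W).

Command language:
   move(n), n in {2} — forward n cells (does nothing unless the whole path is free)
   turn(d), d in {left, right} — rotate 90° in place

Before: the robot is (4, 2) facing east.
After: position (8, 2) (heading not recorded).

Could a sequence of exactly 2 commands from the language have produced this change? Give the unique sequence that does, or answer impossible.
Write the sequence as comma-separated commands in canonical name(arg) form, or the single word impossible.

move(2), move(2)

initial: (4, 2) facing east
t=1 move(2) ⇒ (6, 2) facing east
t=2 move(2) ⇒ (8, 2) facing east
uniquely the one of 9 2-step routes that fits.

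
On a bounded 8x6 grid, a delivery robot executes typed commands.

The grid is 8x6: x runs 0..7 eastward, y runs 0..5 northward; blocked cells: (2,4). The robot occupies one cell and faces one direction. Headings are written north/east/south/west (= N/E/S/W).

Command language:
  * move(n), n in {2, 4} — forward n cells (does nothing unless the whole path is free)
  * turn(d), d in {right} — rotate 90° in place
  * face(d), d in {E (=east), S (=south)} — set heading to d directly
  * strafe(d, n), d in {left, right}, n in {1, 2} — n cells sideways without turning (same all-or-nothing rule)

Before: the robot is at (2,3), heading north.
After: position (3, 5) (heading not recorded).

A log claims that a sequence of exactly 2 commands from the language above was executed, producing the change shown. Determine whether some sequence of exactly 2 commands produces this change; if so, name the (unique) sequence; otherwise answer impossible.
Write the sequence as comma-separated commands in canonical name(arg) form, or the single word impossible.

key: running move(2) before strafe(right, 1) would end elsewhere — order is forced
t0: at (2,3), heading north
1. strafe(right, 1) → at (3,3), heading north
2. move(2) → at (3,5), heading north
all 81 alternatives checked — unique.

strafe(right, 1), move(2)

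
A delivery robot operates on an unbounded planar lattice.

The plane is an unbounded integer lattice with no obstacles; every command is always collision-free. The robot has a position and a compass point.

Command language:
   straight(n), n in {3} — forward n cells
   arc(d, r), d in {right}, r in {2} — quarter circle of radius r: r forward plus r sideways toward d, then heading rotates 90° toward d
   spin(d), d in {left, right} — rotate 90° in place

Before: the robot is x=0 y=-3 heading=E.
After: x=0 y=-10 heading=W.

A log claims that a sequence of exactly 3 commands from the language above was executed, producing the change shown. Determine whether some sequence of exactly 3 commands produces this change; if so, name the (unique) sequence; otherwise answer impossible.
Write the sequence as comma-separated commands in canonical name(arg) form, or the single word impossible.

arc(right, 2), straight(3), arc(right, 2)

key: position moved to (0,-10) AND the heading swung to W — translation plus rotation needed
start: x=0 y=-3 heading=E
t=1 arc(right, 2) ⇒ x=2 y=-5 heading=S
t=2 straight(3) ⇒ x=2 y=-8 heading=S
t=3 arc(right, 2) ⇒ x=0 y=-10 heading=W
no other 3-command option fits: unique.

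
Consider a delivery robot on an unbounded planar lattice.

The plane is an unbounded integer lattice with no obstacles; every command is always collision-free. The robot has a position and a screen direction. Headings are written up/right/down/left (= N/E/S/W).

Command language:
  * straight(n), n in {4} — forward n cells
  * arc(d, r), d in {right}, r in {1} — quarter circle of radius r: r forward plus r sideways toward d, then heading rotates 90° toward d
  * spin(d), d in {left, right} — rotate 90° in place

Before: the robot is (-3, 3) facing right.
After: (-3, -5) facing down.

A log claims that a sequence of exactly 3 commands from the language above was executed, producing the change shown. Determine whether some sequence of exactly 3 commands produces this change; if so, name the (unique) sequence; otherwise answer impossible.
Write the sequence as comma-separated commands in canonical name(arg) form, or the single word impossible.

key: cell and facing (now S) both changed — the 3 commands mix motion and turning
begin: (-3, 3) facing right
1. spin(right) → (-3, 3) facing down
2. straight(4) → (-3, -1) facing down
3. straight(4) → (-3, -5) facing down
all 64 alternatives checked — unique.

spin(right), straight(4), straight(4)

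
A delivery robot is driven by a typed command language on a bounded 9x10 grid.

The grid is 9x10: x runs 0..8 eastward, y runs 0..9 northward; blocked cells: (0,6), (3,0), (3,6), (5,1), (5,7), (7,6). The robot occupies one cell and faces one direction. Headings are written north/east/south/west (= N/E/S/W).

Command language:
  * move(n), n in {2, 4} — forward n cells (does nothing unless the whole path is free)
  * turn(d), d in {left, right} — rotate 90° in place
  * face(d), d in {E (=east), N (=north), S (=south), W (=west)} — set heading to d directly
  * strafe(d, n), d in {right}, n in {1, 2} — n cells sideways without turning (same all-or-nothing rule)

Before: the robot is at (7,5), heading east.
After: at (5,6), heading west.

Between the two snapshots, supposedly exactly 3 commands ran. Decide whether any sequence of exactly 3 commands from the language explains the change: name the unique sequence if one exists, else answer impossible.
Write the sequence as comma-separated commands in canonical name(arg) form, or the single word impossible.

key: position moved to (5,6) AND the heading swung to W — translation plus rotation needed
start: at (7,5), heading east
step 1 (face(W)): at (7,5), heading west
step 2 (move(2)): at (5,5), heading west
step 3 (strafe(right, 1)): at (5,6), heading west
uniquely the one of 1000 3-step routes that fits.

face(W), move(2), strafe(right, 1)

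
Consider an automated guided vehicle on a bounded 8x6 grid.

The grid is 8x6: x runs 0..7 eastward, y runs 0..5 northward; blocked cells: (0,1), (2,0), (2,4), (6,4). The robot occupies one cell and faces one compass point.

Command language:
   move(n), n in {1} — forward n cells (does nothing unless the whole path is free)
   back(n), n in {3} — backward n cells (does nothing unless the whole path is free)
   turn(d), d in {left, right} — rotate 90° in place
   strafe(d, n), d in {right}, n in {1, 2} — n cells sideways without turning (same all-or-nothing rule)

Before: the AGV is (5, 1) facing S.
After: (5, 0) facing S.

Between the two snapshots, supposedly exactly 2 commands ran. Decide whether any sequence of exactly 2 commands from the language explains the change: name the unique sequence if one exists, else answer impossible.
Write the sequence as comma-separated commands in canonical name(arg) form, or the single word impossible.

move(1), move(1)

key: still facing S at the end — nothing in the sequence rotates
start: (5, 1) facing S
1. move(1) → (5, 0) facing S
2. move(1) → (5, 0) facing S
uniquely the one of 36 2-step routes that fits.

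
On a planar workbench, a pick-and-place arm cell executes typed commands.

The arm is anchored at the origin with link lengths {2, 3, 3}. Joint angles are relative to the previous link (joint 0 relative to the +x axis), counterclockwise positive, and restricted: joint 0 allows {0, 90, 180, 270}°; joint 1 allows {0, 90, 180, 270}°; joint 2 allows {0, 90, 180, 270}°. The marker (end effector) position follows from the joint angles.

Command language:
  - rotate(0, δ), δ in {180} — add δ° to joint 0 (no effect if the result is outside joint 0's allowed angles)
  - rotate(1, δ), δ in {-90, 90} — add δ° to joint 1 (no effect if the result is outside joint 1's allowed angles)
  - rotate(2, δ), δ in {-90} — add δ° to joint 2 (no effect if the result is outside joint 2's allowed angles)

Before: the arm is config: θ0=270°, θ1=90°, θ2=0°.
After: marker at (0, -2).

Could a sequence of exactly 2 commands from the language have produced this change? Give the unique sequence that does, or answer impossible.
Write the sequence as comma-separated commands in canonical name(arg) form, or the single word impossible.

initial: config: θ0=270°, θ1=90°, θ2=0°
step 1 (rotate(2, -90)): config: θ0=270°, θ1=90°, θ2=270°
step 2 (rotate(2, -90)): config: θ0=270°, θ1=90°, θ2=180°
uniquely the one of 16 2-step routes that fits.

rotate(2, -90), rotate(2, -90)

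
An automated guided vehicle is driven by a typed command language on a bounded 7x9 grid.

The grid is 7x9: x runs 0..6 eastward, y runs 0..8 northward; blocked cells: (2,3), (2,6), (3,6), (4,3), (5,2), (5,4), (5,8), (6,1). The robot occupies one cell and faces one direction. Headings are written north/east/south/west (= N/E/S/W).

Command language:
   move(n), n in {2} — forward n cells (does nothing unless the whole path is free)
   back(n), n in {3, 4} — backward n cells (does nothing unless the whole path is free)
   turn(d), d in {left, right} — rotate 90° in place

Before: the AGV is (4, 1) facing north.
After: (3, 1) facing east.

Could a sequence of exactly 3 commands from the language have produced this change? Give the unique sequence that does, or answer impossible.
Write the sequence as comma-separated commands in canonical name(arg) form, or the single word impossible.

key: cell and facing (now E) both changed — the 3 commands mix motion and turning
begin: (4, 1) facing north
1. turn(right) → (4, 1) facing east
2. back(3) → (1, 1) facing east
3. move(2) → (3, 1) facing east
all 125 alternatives checked — unique.

turn(right), back(3), move(2)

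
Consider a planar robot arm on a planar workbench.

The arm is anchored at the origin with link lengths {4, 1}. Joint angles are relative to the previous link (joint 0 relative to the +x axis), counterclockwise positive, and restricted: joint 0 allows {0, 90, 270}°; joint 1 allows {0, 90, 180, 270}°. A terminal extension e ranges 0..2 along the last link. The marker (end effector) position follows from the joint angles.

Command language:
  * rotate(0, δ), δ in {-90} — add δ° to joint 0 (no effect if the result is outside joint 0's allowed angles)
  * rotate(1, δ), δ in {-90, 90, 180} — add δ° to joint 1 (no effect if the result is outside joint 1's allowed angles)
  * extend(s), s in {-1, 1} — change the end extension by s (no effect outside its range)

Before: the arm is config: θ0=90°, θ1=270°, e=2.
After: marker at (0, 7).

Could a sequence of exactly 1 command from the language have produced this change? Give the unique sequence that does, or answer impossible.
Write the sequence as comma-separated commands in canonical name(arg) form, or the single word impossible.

rotate(1, 90)

initial: config: θ0=90°, θ1=270°, e=2
[1] after rotate(1, 90): config: θ0=90°, θ1=0°, e=2
uniquely the one of 6 1-step routes that fits.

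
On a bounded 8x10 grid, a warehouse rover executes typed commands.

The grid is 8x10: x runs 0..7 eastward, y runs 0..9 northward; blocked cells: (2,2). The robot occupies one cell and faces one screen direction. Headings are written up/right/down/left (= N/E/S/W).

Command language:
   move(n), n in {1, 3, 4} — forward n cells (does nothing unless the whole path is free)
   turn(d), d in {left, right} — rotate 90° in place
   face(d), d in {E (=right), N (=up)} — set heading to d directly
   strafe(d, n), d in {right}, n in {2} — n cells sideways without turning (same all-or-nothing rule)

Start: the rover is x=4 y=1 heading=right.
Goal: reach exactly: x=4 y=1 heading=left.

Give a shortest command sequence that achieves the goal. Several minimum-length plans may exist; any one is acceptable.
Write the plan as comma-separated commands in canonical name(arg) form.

from: x=4 y=1 heading=right
[1] after turn(left): x=4 y=1 heading=up
[2] after turn(left): x=4 y=1 heading=left
nothing shorter than 2 reaches the goal.

turn(left), turn(left)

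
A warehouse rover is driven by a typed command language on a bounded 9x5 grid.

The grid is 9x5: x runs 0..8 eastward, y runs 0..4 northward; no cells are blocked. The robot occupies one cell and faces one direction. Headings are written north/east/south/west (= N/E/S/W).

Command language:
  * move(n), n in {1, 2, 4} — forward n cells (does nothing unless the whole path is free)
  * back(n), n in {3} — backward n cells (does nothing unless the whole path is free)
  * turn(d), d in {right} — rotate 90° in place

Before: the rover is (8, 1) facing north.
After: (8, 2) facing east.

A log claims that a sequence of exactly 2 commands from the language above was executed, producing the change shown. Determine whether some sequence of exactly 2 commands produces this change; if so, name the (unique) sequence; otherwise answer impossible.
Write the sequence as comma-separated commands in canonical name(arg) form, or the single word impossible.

key: running turn(right) before move(1) would end elsewhere — order is forced
begin: (8, 1) facing north
1. move(1) → (8, 2) facing north
2. turn(right) → (8, 2) facing east
uniquely the one of 25 2-step routes that fits.

move(1), turn(right)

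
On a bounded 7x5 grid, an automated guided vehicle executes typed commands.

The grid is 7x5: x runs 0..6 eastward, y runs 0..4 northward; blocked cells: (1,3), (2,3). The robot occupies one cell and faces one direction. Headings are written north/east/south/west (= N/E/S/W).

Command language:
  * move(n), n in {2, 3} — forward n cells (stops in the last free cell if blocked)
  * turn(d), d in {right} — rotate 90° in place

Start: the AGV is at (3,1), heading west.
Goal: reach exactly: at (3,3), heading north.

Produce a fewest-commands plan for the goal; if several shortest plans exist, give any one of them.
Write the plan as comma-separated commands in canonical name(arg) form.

turn(right), move(2)

from: at (3,1), heading west
[1] after turn(right): at (3,1), heading north
[2] after move(2): at (3,3), heading north
nothing shorter than 2 reaches the goal.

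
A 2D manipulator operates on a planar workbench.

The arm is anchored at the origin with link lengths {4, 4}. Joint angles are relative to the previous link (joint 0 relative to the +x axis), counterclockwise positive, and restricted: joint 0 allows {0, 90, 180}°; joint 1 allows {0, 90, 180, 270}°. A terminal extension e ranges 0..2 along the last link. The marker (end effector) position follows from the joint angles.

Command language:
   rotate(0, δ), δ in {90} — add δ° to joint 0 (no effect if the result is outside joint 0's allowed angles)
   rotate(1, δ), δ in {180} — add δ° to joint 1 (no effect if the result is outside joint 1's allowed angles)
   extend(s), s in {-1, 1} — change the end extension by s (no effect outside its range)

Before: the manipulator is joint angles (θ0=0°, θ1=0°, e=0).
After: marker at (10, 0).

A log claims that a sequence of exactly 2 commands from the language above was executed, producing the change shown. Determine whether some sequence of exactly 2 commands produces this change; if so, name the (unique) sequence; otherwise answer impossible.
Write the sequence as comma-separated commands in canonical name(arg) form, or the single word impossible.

t0: joint angles (θ0=0°, θ1=0°, e=0)
1. extend(1) → joint angles (θ0=0°, θ1=0°, e=1)
2. extend(1) → joint angles (θ0=0°, θ1=0°, e=2)
uniquely the one of 16 2-step routes that fits.

extend(1), extend(1)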